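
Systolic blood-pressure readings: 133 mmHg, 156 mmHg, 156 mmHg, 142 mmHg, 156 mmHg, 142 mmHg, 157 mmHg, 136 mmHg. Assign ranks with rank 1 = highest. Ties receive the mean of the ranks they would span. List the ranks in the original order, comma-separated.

8, 3, 3, 5.5, 3, 5.5, 1, 7

Sorted (descending): 157, 156, 156, 156, 142, 142, 136, 133
The 3 values of 156 occupy positions 2–4 → average rank 3.
The 2 values of 142 occupy positions 5–6 → average rank (5+6)/2 = 5.5.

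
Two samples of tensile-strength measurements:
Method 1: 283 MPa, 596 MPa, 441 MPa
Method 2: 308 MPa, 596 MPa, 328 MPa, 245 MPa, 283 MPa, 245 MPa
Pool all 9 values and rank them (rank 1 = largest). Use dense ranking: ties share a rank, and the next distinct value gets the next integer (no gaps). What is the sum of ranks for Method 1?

Sorted (descending): 596, 596, 441, 328, 308, 283, 283, 245, 245
The 2 values of 596 share dense rank 1.
The 2 values of 283 share dense rank 5.
The 2 values of 245 share dense rank 6.
Remaining distinct values take the next consecutive integers.
Method 1 values → pooled ranks: 283→5, 596→1, 441→2
Rank sum = 5 + 1 + 2 = 8

8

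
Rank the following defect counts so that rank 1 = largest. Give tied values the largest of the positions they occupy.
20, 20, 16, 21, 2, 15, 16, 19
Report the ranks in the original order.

3, 3, 6, 1, 8, 7, 6, 4

Sorted (descending): 21, 20, 20, 19, 16, 16, 15, 2
The 2 values of 20 occupy positions 2–3 → each gets rank 3.
The 2 values of 16 occupy positions 5–6 → each gets rank 6.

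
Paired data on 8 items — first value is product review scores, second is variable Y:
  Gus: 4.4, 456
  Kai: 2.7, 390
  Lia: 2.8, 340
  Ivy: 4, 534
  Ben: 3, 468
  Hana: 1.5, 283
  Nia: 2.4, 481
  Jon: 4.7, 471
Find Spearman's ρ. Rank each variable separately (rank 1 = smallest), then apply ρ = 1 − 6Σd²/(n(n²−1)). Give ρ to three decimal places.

Ranks of variable 1: 7, 3, 4, 6, 5, 1, 2, 8
Ranks of variable 2: 4, 3, 2, 8, 5, 1, 7, 6
d = r₁ − r₂: 3, 0, 2, -2, 0, 0, -5, 2
d²: 9, 0, 4, 4, 0, 0, 25, 4; Σd² = 46
ρ = 1 − 6·46/(8·63) = 1 − 276/504 = 0.452

0.452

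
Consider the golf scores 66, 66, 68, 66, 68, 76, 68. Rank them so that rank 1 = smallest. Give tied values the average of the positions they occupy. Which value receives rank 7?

76

Sorted (ascending): 66, 66, 66, 68, 68, 68, 76
The 3 values of 66 occupy positions 1–3 → average rank 2.
The 3 values of 68 occupy positions 4–6 → average rank 5.
Rank 7 → value 76.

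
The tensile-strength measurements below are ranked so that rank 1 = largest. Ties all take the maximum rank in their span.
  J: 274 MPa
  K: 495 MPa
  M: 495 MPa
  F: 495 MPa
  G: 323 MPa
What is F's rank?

Sorted (descending): 495, 495, 495, 323, 274
The 3 values of 495 occupy positions 1–3 → each gets rank 3.
F has value 495 MPa → rank 3.

3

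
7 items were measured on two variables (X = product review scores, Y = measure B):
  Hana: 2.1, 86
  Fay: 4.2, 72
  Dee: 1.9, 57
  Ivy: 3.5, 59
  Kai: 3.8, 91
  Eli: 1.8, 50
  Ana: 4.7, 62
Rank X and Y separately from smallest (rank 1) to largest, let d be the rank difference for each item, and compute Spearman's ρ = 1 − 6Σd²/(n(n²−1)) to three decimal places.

0.571

Ranks of variable 1: 3, 6, 2, 4, 5, 1, 7
Ranks of variable 2: 6, 5, 2, 3, 7, 1, 4
d = r₁ − r₂: -3, 1, 0, 1, -2, 0, 3
d²: 9, 1, 0, 1, 4, 0, 9; Σd² = 24
ρ = 1 − 6·24/(7·48) = 1 − 144/336 = 0.571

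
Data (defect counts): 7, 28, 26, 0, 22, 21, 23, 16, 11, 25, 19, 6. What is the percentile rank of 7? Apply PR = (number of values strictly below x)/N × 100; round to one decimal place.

N = 12.
Strictly below 7: 2. Equal to 7: 1.
PR = 2/12 × 100 = 16.7

16.7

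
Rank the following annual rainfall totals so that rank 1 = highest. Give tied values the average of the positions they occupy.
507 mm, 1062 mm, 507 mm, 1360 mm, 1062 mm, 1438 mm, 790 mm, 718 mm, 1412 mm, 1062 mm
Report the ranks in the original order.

Sorted (descending): 1438, 1412, 1360, 1062, 1062, 1062, 790, 718, 507, 507
The 3 values of 1062 occupy positions 4–6 → average rank 5.
The 2 values of 507 occupy positions 9–10 → average rank (9+10)/2 = 9.5.

9.5, 5, 9.5, 3, 5, 1, 7, 8, 2, 5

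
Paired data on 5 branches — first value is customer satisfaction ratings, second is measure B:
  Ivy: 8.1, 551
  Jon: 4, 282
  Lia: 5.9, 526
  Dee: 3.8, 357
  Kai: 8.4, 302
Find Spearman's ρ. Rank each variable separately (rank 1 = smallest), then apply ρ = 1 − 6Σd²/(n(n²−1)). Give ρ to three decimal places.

Ranks of variable 1: 4, 2, 3, 1, 5
Ranks of variable 2: 5, 1, 4, 3, 2
d = r₁ − r₂: -1, 1, -1, -2, 3
d²: 1, 1, 1, 4, 9; Σd² = 16
ρ = 1 − 6·16/(5·24) = 1 − 96/120 = 0.200

0.200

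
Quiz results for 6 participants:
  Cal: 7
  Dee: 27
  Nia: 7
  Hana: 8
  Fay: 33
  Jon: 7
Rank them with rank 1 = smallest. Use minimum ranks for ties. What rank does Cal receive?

1

Sorted (ascending): 7, 7, 7, 8, 27, 33
The 3 values of 7 occupy positions 1–3 → each gets rank 1.
Cal has value 7 → rank 1.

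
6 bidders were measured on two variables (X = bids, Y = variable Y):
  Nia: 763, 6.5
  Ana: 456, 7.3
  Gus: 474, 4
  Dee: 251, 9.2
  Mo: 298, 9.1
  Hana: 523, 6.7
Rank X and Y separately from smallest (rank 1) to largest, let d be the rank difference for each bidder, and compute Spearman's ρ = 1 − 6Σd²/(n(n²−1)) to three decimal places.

-0.829

Ranks of variable 1: 6, 3, 4, 1, 2, 5
Ranks of variable 2: 2, 4, 1, 6, 5, 3
d = r₁ − r₂: 4, -1, 3, -5, -3, 2
d²: 16, 1, 9, 25, 9, 4; Σd² = 64
ρ = 1 − 6·64/(6·35) = 1 − 384/210 = -0.829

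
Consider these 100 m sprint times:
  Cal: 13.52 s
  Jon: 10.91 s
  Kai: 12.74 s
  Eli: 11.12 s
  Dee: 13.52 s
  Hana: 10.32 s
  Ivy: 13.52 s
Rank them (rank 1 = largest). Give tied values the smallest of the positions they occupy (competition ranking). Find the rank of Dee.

Sorted (descending): 13.52, 13.52, 13.52, 12.74, 11.12, 10.91, 10.32
The 3 values of 13.52 occupy positions 1–3 → each gets rank 1.
Dee has value 13.52 s → rank 1.

1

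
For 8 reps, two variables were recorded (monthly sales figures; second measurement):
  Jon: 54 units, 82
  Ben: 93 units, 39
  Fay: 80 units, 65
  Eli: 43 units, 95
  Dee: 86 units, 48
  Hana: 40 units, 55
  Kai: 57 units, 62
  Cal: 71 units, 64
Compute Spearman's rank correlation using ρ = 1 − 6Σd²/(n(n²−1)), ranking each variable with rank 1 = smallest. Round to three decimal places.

Ranks of variable 1: 3, 8, 6, 2, 7, 1, 4, 5
Ranks of variable 2: 7, 1, 6, 8, 2, 3, 4, 5
d = r₁ − r₂: -4, 7, 0, -6, 5, -2, 0, 0
d²: 16, 49, 0, 36, 25, 4, 0, 0; Σd² = 130
ρ = 1 − 6·130/(8·63) = 1 − 780/504 = -0.548

-0.548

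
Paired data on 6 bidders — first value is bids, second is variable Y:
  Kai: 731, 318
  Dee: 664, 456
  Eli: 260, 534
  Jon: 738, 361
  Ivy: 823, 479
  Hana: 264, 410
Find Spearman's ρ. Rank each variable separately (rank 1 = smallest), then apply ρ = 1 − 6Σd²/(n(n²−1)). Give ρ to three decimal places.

-0.314

Ranks of variable 1: 4, 3, 1, 5, 6, 2
Ranks of variable 2: 1, 4, 6, 2, 5, 3
d = r₁ − r₂: 3, -1, -5, 3, 1, -1
d²: 9, 1, 25, 9, 1, 1; Σd² = 46
ρ = 1 − 6·46/(6·35) = 1 − 276/210 = -0.314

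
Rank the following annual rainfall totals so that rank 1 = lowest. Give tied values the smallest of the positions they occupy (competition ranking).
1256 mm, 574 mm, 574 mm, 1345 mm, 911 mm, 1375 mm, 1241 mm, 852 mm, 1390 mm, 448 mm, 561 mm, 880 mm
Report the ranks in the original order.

9, 3, 3, 10, 7, 11, 8, 5, 12, 1, 2, 6

Sorted (ascending): 448, 561, 574, 574, 852, 880, 911, 1241, 1256, 1345, 1375, 1390
The 2 values of 574 occupy positions 3–4 → each gets rank 3.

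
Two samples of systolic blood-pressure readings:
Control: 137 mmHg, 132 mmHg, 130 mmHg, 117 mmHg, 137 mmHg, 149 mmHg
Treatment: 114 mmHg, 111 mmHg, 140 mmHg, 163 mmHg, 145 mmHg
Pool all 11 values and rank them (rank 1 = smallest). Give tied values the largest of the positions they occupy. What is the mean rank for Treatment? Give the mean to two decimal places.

6.20

Sorted (ascending): 111, 114, 117, 130, 132, 137, 137, 140, 145, 149, 163
The 2 values of 137 occupy positions 6–7 → each gets rank 7.
Treatment values → pooled ranks: 114→2, 111→1, 140→8, 163→11, 145→9
Mean rank = (2 + 1 + 8 + 11 + 9) / 5 = 6.20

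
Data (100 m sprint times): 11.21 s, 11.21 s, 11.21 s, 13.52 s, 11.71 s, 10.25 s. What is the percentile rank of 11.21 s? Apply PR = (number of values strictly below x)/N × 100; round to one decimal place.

N = 6.
Strictly below 11.21: 1. Equal to 11.21: 3.
PR = 1/6 × 100 = 16.7

16.7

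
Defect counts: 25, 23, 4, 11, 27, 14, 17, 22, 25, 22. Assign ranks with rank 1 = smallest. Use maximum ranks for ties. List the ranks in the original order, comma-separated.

9, 7, 1, 2, 10, 3, 4, 6, 9, 6

Sorted (ascending): 4, 11, 14, 17, 22, 22, 23, 25, 25, 27
The 2 values of 22 occupy positions 5–6 → each gets rank 6.
The 2 values of 25 occupy positions 8–9 → each gets rank 9.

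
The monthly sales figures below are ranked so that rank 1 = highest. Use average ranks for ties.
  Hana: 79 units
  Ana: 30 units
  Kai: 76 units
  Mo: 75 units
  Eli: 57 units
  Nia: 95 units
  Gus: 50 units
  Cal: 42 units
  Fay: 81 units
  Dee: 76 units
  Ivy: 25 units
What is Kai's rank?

Sorted (descending): 95, 81, 79, 76, 76, 75, 57, 50, 42, 30, 25
The 2 values of 76 occupy positions 4–5 → average rank (4+5)/2 = 4.5.
Kai has value 76 units → rank 4.5.

4.5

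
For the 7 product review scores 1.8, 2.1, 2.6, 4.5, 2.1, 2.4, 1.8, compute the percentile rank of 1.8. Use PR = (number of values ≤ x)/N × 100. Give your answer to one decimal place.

N = 7.
Strictly below 1.8: 0. Equal to 1.8: 2.
PR = 2/7 × 100 = 28.6

28.6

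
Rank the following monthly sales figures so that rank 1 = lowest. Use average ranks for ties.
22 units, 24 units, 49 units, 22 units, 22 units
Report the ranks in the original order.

2, 4, 5, 2, 2

Sorted (ascending): 22, 22, 22, 24, 49
The 3 values of 22 occupy positions 1–3 → average rank 2.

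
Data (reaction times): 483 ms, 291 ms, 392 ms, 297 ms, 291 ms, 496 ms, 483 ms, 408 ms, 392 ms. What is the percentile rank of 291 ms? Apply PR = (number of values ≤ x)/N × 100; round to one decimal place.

22.2

N = 9.
Strictly below 291: 0. Equal to 291: 2.
PR = 2/9 × 100 = 22.2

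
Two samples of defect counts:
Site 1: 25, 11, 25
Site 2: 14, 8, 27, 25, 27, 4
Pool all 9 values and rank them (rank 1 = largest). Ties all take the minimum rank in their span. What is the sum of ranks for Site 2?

Sorted (descending): 27, 27, 25, 25, 25, 14, 11, 8, 4
The 2 values of 27 occupy positions 1–2 → each gets rank 1.
The 3 values of 25 occupy positions 3–5 → each gets rank 3.
Site 2 values → pooled ranks: 14→6, 8→8, 27→1, 25→3, 27→1, 4→9
Rank sum = 6 + 8 + 1 + 3 + 1 + 9 = 28

28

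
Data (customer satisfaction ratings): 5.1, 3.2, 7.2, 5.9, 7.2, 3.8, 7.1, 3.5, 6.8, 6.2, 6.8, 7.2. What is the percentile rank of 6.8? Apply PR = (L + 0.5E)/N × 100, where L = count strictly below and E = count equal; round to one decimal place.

N = 12.
Strictly below 6.8: 6. Equal to 6.8: 2.
PR = (6 + 0.5·2)/12 × 100 = 58.3

58.3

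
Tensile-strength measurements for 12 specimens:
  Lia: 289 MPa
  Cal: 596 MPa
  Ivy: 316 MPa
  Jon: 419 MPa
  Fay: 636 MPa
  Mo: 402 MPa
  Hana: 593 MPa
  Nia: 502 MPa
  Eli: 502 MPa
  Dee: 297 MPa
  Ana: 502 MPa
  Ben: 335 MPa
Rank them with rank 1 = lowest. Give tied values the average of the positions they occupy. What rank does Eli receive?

Sorted (ascending): 289, 297, 316, 335, 402, 419, 502, 502, 502, 593, 596, 636
The 3 values of 502 occupy positions 7–9 → average rank 8.
Eli has value 502 MPa → rank 8.

8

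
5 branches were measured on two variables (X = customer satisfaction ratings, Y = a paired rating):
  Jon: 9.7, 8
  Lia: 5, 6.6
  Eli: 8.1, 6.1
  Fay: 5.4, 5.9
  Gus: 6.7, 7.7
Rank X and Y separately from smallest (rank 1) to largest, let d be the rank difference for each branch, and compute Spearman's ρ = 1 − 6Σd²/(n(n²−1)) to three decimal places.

Ranks of variable 1: 5, 1, 4, 2, 3
Ranks of variable 2: 5, 3, 2, 1, 4
d = r₁ − r₂: 0, -2, 2, 1, -1
d²: 0, 4, 4, 1, 1; Σd² = 10
ρ = 1 − 6·10/(5·24) = 1 − 60/120 = 0.500

0.500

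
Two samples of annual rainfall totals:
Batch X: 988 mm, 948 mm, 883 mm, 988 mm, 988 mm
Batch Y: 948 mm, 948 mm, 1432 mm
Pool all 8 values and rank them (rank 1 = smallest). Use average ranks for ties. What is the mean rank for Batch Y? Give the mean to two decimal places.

Sorted (ascending): 883, 948, 948, 948, 988, 988, 988, 1432
The 3 values of 948 occupy positions 2–4 → average rank 3.
The 3 values of 988 occupy positions 5–7 → average rank 6.
Batch Y values → pooled ranks: 948→3, 948→3, 1432→8
Mean rank = (3 + 3 + 8) / 3 = 4.67

4.67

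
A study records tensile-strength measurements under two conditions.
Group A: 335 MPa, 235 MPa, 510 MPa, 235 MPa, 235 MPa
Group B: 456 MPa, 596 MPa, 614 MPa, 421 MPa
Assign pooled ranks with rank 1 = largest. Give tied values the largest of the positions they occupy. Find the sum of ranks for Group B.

Sorted (descending): 614, 596, 510, 456, 421, 335, 235, 235, 235
The 3 values of 235 occupy positions 7–9 → each gets rank 9.
Group B values → pooled ranks: 456→4, 596→2, 614→1, 421→5
Rank sum = 4 + 2 + 1 + 5 = 12

12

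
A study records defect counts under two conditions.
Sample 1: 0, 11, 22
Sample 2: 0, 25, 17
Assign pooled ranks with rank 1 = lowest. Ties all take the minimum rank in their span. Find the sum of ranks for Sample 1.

9

Sorted (ascending): 0, 0, 11, 17, 22, 25
The 2 values of 0 occupy positions 1–2 → each gets rank 1.
Sample 1 values → pooled ranks: 0→1, 11→3, 22→5
Rank sum = 1 + 3 + 5 = 9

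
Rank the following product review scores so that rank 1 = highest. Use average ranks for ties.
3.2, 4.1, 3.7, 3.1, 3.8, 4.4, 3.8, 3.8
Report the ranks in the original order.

Sorted (descending): 4.4, 4.1, 3.8, 3.8, 3.8, 3.7, 3.2, 3.1
The 3 values of 3.8 occupy positions 3–5 → average rank 4.

7, 2, 6, 8, 4, 1, 4, 4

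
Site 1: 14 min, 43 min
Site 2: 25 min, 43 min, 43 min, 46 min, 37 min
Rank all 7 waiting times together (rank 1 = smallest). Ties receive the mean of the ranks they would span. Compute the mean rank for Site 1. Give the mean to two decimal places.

Sorted (ascending): 14, 25, 37, 43, 43, 43, 46
The 3 values of 43 occupy positions 4–6 → average rank 5.
Site 1 values → pooled ranks: 14→1, 43→5
Mean rank = (1 + 5) / 2 = 3.00

3.00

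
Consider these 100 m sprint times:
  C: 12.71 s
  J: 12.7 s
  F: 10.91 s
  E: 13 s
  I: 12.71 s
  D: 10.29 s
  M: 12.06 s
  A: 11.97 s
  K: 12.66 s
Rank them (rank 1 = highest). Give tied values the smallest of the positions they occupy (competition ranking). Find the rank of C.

Sorted (descending): 13, 12.71, 12.71, 12.7, 12.66, 12.06, 11.97, 10.91, 10.29
The 2 values of 12.71 occupy positions 2–3 → each gets rank 2.
C has value 12.71 s → rank 2.

2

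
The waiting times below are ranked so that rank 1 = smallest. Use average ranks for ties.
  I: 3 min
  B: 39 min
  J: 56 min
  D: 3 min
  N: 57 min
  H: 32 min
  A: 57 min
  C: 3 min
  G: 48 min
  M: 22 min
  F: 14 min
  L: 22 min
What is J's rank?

10

Sorted (ascending): 3, 3, 3, 14, 22, 22, 32, 39, 48, 56, 57, 57
The 3 values of 3 occupy positions 1–3 → average rank 2.
The 2 values of 22 occupy positions 5–6 → average rank (5+6)/2 = 5.5.
The 2 values of 57 occupy positions 11–12 → average rank (11+12)/2 = 11.5.
J has value 56 min → rank 10.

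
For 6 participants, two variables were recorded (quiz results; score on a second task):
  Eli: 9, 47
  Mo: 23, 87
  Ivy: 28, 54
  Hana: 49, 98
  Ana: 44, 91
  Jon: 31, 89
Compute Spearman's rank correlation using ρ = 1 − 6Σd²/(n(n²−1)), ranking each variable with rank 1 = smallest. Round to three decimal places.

Ranks of variable 1: 1, 2, 3, 6, 5, 4
Ranks of variable 2: 1, 3, 2, 6, 5, 4
d = r₁ − r₂: 0, -1, 1, 0, 0, 0
d²: 0, 1, 1, 0, 0, 0; Σd² = 2
ρ = 1 − 6·2/(6·35) = 1 − 12/210 = 0.943

0.943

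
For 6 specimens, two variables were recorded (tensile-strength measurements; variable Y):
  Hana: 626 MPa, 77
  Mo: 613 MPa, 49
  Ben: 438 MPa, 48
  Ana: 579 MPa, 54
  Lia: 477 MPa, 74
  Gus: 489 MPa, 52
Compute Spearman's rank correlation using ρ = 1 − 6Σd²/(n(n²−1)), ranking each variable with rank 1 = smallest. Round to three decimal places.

Ranks of variable 1: 6, 5, 1, 4, 2, 3
Ranks of variable 2: 6, 2, 1, 4, 5, 3
d = r₁ − r₂: 0, 3, 0, 0, -3, 0
d²: 0, 9, 0, 0, 9, 0; Σd² = 18
ρ = 1 − 6·18/(6·35) = 1 − 108/210 = 0.486

0.486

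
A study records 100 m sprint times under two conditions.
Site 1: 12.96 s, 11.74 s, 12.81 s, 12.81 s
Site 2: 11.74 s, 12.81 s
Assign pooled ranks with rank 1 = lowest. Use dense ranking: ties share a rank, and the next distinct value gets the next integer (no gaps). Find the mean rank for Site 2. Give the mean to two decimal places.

1.50

Sorted (ascending): 11.74, 11.74, 12.81, 12.81, 12.81, 12.96
The 2 values of 11.74 share dense rank 1.
The 3 values of 12.81 share dense rank 2.
Remaining distinct values take the next consecutive integers.
Site 2 values → pooled ranks: 11.74→1, 12.81→2
Mean rank = (1 + 2) / 2 = 1.50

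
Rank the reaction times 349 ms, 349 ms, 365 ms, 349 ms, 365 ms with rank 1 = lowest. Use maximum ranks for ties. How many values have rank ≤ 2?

Sorted (ascending): 349, 349, 349, 365, 365
The 3 values of 349 occupy positions 1–3 → each gets rank 3.
The 2 values of 365 occupy positions 4–5 → each gets rank 5.
Ranks ≤ 2: {} → 0 values.

0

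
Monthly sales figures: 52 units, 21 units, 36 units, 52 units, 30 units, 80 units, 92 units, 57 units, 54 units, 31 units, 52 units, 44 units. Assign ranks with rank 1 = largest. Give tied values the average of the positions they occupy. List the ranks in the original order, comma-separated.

Sorted (descending): 92, 80, 57, 54, 52, 52, 52, 44, 36, 31, 30, 21
The 3 values of 52 occupy positions 5–7 → average rank 6.

6, 12, 9, 6, 11, 2, 1, 3, 4, 10, 6, 8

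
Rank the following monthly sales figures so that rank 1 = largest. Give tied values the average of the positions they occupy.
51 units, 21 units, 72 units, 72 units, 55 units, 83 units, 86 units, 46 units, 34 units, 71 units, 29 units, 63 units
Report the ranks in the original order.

Sorted (descending): 86, 83, 72, 72, 71, 63, 55, 51, 46, 34, 29, 21
The 2 values of 72 occupy positions 3–4 → average rank (3+4)/2 = 3.5.

8, 12, 3.5, 3.5, 7, 2, 1, 9, 10, 5, 11, 6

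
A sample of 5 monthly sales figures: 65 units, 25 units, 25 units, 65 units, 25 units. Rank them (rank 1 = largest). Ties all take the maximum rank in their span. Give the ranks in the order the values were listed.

Sorted (descending): 65, 65, 25, 25, 25
The 2 values of 65 occupy positions 1–2 → each gets rank 2.
The 3 values of 25 occupy positions 3–5 → each gets rank 5.

2, 5, 5, 2, 5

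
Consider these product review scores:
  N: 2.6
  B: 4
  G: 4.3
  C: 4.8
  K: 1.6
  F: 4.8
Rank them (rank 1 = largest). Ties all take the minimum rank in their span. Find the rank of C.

1

Sorted (descending): 4.8, 4.8, 4.3, 4, 2.6, 1.6
The 2 values of 4.8 occupy positions 1–2 → each gets rank 1.
C has value 4.8 → rank 1.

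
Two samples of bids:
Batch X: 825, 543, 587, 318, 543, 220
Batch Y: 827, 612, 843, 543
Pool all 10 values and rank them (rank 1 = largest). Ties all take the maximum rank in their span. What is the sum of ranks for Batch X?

43

Sorted (descending): 843, 827, 825, 612, 587, 543, 543, 543, 318, 220
The 3 values of 543 occupy positions 6–8 → each gets rank 8.
Batch X values → pooled ranks: 825→3, 543→8, 587→5, 318→9, 543→8, 220→10
Rank sum = 3 + 8 + 5 + 9 + 8 + 10 = 43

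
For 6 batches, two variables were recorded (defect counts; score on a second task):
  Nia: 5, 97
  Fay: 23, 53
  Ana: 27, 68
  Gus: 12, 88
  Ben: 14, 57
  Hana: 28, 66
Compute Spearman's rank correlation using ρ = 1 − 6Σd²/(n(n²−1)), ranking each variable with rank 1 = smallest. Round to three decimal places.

Ranks of variable 1: 1, 4, 5, 2, 3, 6
Ranks of variable 2: 6, 1, 4, 5, 2, 3
d = r₁ − r₂: -5, 3, 1, -3, 1, 3
d²: 25, 9, 1, 9, 1, 9; Σd² = 54
ρ = 1 − 6·54/(6·35) = 1 − 324/210 = -0.543

-0.543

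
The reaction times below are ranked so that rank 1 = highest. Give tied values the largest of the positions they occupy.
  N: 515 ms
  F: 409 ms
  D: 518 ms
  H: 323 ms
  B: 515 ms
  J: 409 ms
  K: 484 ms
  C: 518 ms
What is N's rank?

4

Sorted (descending): 518, 518, 515, 515, 484, 409, 409, 323
The 2 values of 518 occupy positions 1–2 → each gets rank 2.
The 2 values of 515 occupy positions 3–4 → each gets rank 4.
The 2 values of 409 occupy positions 6–7 → each gets rank 7.
N has value 515 ms → rank 4.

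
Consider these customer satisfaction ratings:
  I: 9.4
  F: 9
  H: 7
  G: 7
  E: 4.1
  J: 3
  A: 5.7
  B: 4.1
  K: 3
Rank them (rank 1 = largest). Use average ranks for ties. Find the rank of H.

Sorted (descending): 9.4, 9, 7, 7, 5.7, 4.1, 4.1, 3, 3
The 2 values of 7 occupy positions 3–4 → average rank (3+4)/2 = 3.5.
The 2 values of 4.1 occupy positions 6–7 → average rank (6+7)/2 = 6.5.
The 2 values of 3 occupy positions 8–9 → average rank (8+9)/2 = 8.5.
H has value 7 → rank 3.5.

3.5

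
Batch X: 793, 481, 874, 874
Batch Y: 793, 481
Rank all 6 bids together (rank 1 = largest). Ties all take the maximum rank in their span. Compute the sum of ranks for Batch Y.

Sorted (descending): 874, 874, 793, 793, 481, 481
The 2 values of 874 occupy positions 1–2 → each gets rank 2.
The 2 values of 793 occupy positions 3–4 → each gets rank 4.
The 2 values of 481 occupy positions 5–6 → each gets rank 6.
Batch Y values → pooled ranks: 793→4, 481→6
Rank sum = 4 + 6 = 10

10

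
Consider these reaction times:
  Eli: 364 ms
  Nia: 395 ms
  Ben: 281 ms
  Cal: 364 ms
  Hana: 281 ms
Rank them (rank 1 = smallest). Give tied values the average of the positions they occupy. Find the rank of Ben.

Sorted (ascending): 281, 281, 364, 364, 395
The 2 values of 281 occupy positions 1–2 → average rank (1+2)/2 = 1.5.
The 2 values of 364 occupy positions 3–4 → average rank (3+4)/2 = 3.5.
Ben has value 281 ms → rank 1.5.

1.5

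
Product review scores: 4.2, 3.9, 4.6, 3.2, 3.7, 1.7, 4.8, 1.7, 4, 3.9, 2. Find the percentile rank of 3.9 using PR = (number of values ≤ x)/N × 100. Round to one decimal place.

N = 11.
Strictly below 3.9: 5. Equal to 3.9: 2.
PR = 7/11 × 100 = 63.6

63.6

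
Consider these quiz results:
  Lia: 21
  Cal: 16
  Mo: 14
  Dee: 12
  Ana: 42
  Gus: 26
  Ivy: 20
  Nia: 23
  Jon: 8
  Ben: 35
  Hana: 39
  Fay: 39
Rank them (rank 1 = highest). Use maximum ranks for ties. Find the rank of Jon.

Sorted (descending): 42, 39, 39, 35, 26, 23, 21, 20, 16, 14, 12, 8
The 2 values of 39 occupy positions 2–3 → each gets rank 3.
Jon has value 8 → rank 12.

12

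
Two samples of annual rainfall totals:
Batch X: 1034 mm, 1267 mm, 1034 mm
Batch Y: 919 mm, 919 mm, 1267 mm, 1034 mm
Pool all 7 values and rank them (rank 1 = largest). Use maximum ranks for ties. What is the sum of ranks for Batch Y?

Sorted (descending): 1267, 1267, 1034, 1034, 1034, 919, 919
The 2 values of 1267 occupy positions 1–2 → each gets rank 2.
The 3 values of 1034 occupy positions 3–5 → each gets rank 5.
The 2 values of 919 occupy positions 6–7 → each gets rank 7.
Batch Y values → pooled ranks: 919→7, 919→7, 1267→2, 1034→5
Rank sum = 7 + 7 + 2 + 5 = 21

21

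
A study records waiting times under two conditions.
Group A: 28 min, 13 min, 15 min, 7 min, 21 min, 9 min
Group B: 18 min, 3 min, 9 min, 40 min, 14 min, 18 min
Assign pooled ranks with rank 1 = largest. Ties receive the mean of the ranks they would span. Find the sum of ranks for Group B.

Sorted (descending): 40, 28, 21, 18, 18, 15, 14, 13, 9, 9, 7, 3
The 2 values of 18 occupy positions 4–5 → average rank (4+5)/2 = 4.5.
The 2 values of 9 occupy positions 9–10 → average rank (9+10)/2 = 9.5.
Group B values → pooled ranks: 18→4.5, 3→12, 9→9.5, 40→1, 14→7, 18→4.5
Rank sum = 4.5 + 12 + 9.5 + 1 + 7 + 4.5 = 38.5

38.5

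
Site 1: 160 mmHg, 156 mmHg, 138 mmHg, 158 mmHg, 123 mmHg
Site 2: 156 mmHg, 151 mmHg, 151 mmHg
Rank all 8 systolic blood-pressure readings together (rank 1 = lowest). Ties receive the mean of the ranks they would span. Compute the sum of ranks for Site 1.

23.5

Sorted (ascending): 123, 138, 151, 151, 156, 156, 158, 160
The 2 values of 151 occupy positions 3–4 → average rank (3+4)/2 = 3.5.
The 2 values of 156 occupy positions 5–6 → average rank (5+6)/2 = 5.5.
Site 1 values → pooled ranks: 160→8, 156→5.5, 138→2, 158→7, 123→1
Rank sum = 8 + 5.5 + 2 + 7 + 1 = 23.5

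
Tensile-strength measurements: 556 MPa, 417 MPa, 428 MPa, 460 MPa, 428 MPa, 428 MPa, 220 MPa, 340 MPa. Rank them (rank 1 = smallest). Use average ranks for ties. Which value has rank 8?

556

Sorted (ascending): 220, 340, 417, 428, 428, 428, 460, 556
The 3 values of 428 occupy positions 4–6 → average rank 5.
Rank 8 → value 556.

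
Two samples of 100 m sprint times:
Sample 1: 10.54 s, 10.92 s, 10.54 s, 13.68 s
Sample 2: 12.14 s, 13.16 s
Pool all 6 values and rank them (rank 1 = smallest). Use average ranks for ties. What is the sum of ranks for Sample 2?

9

Sorted (ascending): 10.54, 10.54, 10.92, 12.14, 13.16, 13.68
The 2 values of 10.54 occupy positions 1–2 → average rank (1+2)/2 = 1.5.
Sample 2 values → pooled ranks: 12.14→4, 13.16→5
Rank sum = 4 + 5 = 9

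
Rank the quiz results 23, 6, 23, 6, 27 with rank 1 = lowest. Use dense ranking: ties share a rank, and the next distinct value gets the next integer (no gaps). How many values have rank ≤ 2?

Sorted (ascending): 6, 6, 23, 23, 27
The 2 values of 6 share dense rank 1.
The 2 values of 23 share dense rank 2.
Remaining distinct values take the next consecutive integers.
Ranks ≤ 2: {1, 1, 2, 2} → 4 values.

4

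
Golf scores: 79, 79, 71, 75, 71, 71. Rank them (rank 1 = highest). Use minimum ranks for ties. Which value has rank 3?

75

Sorted (descending): 79, 79, 75, 71, 71, 71
The 2 values of 79 occupy positions 1–2 → each gets rank 1.
The 3 values of 71 occupy positions 4–6 → each gets rank 4.
Rank 3 → value 75.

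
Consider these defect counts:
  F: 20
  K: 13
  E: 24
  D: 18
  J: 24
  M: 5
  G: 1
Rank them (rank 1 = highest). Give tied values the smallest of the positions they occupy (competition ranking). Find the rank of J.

1

Sorted (descending): 24, 24, 20, 18, 13, 5, 1
The 2 values of 24 occupy positions 1–2 → each gets rank 1.
J has value 24 → rank 1.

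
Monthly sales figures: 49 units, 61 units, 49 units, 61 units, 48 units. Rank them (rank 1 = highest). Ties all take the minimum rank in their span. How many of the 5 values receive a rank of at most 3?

4

Sorted (descending): 61, 61, 49, 49, 48
The 2 values of 61 occupy positions 1–2 → each gets rank 1.
The 2 values of 49 occupy positions 3–4 → each gets rank 3.
Ranks ≤ 3: {1, 1, 3, 3} → 4 values.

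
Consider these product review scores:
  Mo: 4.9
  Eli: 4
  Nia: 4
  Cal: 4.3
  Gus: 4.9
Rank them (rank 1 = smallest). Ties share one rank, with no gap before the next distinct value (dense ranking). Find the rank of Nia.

1

Sorted (ascending): 4, 4, 4.3, 4.9, 4.9
The 2 values of 4 share dense rank 1.
The 2 values of 4.9 share dense rank 3.
Remaining distinct values take the next consecutive integers.
Nia has value 4 → rank 1.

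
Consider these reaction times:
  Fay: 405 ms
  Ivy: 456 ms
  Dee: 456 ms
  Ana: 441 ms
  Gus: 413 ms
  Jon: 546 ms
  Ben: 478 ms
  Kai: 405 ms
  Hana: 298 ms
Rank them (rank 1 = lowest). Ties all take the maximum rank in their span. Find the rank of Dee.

7

Sorted (ascending): 298, 405, 405, 413, 441, 456, 456, 478, 546
The 2 values of 405 occupy positions 2–3 → each gets rank 3.
The 2 values of 456 occupy positions 6–7 → each gets rank 7.
Dee has value 456 ms → rank 7.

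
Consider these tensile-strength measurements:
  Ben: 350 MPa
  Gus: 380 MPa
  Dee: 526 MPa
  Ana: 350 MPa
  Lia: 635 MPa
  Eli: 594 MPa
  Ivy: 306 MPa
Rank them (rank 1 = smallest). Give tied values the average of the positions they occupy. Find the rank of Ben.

Sorted (ascending): 306, 350, 350, 380, 526, 594, 635
The 2 values of 350 occupy positions 2–3 → average rank (2+3)/2 = 2.5.
Ben has value 350 MPa → rank 2.5.

2.5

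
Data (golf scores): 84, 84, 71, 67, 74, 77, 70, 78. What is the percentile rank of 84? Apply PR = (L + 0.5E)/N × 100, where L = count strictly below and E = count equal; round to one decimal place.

N = 8.
Strictly below 84: 6. Equal to 84: 2.
PR = (6 + 0.5·2)/8 × 100 = 87.5

87.5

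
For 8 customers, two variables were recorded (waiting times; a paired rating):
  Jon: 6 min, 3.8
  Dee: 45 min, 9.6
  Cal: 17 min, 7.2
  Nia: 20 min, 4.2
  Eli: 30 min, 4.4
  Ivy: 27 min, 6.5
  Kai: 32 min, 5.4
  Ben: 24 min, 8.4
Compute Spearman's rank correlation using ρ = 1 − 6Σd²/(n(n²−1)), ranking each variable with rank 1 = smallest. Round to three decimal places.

0.476

Ranks of variable 1: 1, 8, 2, 3, 6, 5, 7, 4
Ranks of variable 2: 1, 8, 6, 2, 3, 5, 4, 7
d = r₁ − r₂: 0, 0, -4, 1, 3, 0, 3, -3
d²: 0, 0, 16, 1, 9, 0, 9, 9; Σd² = 44
ρ = 1 − 6·44/(8·63) = 1 − 264/504 = 0.476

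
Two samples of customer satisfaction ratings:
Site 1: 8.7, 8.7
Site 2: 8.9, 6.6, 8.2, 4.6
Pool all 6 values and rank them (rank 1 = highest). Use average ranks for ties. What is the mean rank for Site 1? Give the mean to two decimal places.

Sorted (descending): 8.9, 8.7, 8.7, 8.2, 6.6, 4.6
The 2 values of 8.7 occupy positions 2–3 → average rank (2+3)/2 = 2.5.
Site 1 values → pooled ranks: 8.7→2.5, 8.7→2.5
Mean rank = (2.5 + 2.5) / 2 = 2.50

2.50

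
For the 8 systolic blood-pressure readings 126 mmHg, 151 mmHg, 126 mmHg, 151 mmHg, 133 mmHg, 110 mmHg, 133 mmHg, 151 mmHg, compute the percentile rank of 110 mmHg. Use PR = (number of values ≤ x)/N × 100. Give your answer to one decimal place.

12.5

N = 8.
Strictly below 110: 0. Equal to 110: 1.
PR = 1/8 × 100 = 12.5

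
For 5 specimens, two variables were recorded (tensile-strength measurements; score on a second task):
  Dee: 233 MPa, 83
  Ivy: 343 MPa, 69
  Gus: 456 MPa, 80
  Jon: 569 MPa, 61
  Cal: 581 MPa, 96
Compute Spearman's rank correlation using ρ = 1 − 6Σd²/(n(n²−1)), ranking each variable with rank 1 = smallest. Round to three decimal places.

Ranks of variable 1: 1, 2, 3, 4, 5
Ranks of variable 2: 4, 2, 3, 1, 5
d = r₁ − r₂: -3, 0, 0, 3, 0
d²: 9, 0, 0, 9, 0; Σd² = 18
ρ = 1 − 6·18/(5·24) = 1 − 108/120 = 0.100

0.100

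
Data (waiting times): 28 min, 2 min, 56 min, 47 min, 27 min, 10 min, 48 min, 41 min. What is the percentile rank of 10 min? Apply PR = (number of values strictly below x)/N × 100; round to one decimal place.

12.5

N = 8.
Strictly below 10: 1. Equal to 10: 1.
PR = 1/8 × 100 = 12.5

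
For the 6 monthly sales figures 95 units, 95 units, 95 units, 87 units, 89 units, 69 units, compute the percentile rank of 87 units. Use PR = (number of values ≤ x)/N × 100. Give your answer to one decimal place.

33.3

N = 6.
Strictly below 87: 1. Equal to 87: 1.
PR = 2/6 × 100 = 33.3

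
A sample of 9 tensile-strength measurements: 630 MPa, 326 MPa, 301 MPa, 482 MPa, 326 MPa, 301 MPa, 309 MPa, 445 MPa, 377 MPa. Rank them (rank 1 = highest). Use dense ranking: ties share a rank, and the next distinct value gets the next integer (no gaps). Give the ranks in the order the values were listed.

Sorted (descending): 630, 482, 445, 377, 326, 326, 309, 301, 301
The 2 values of 326 share dense rank 5.
The 2 values of 301 share dense rank 7.
Remaining distinct values take the next consecutive integers.

1, 5, 7, 2, 5, 7, 6, 3, 4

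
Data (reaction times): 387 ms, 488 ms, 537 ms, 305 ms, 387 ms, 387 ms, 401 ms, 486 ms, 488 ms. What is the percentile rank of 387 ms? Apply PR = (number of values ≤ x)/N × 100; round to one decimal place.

N = 9.
Strictly below 387: 1. Equal to 387: 3.
PR = 4/9 × 100 = 44.4

44.4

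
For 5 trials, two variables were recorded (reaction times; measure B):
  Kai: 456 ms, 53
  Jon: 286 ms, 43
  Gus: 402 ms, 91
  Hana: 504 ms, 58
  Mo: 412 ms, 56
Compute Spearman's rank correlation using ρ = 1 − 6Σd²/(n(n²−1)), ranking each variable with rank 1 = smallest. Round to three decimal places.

Ranks of variable 1: 4, 1, 2, 5, 3
Ranks of variable 2: 2, 1, 5, 4, 3
d = r₁ − r₂: 2, 0, -3, 1, 0
d²: 4, 0, 9, 1, 0; Σd² = 14
ρ = 1 − 6·14/(5·24) = 1 − 84/120 = 0.300

0.300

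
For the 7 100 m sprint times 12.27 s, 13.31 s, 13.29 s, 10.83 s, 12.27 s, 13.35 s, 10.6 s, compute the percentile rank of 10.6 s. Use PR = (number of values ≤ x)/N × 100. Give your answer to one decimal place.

N = 7.
Strictly below 10.6: 0. Equal to 10.6: 1.
PR = 1/7 × 100 = 14.3

14.3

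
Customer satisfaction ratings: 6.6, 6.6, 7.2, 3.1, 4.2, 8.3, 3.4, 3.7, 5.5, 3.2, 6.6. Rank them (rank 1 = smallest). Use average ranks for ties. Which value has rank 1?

3.1

Sorted (ascending): 3.1, 3.2, 3.4, 3.7, 4.2, 5.5, 6.6, 6.6, 6.6, 7.2, 8.3
The 3 values of 6.6 occupy positions 7–9 → average rank 8.
Rank 1 → value 3.1.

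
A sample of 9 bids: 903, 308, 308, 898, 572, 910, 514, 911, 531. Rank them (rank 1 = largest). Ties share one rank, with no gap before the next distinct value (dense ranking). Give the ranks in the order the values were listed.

3, 8, 8, 4, 5, 2, 7, 1, 6

Sorted (descending): 911, 910, 903, 898, 572, 531, 514, 308, 308
The 2 values of 308 share dense rank 8.
Remaining distinct values take the next consecutive integers.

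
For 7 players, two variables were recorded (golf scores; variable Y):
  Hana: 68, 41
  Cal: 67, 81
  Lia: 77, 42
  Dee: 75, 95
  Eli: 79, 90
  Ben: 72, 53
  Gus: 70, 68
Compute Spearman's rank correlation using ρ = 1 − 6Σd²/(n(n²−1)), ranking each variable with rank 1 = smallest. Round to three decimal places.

Ranks of variable 1: 2, 1, 6, 5, 7, 4, 3
Ranks of variable 2: 1, 5, 2, 7, 6, 3, 4
d = r₁ − r₂: 1, -4, 4, -2, 1, 1, -1
d²: 1, 16, 16, 4, 1, 1, 1; Σd² = 40
ρ = 1 − 6·40/(7·48) = 1 − 240/336 = 0.286

0.286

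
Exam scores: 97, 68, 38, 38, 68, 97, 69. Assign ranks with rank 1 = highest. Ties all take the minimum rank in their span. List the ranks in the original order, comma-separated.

Sorted (descending): 97, 97, 69, 68, 68, 38, 38
The 2 values of 97 occupy positions 1–2 → each gets rank 1.
The 2 values of 68 occupy positions 4–5 → each gets rank 4.
The 2 values of 38 occupy positions 6–7 → each gets rank 6.

1, 4, 6, 6, 4, 1, 3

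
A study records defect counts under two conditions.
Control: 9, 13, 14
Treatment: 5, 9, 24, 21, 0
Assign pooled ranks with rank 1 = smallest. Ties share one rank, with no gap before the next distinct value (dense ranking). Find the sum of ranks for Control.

12

Sorted (ascending): 0, 5, 9, 9, 13, 14, 21, 24
The 2 values of 9 share dense rank 3.
Remaining distinct values take the next consecutive integers.
Control values → pooled ranks: 9→3, 13→4, 14→5
Rank sum = 3 + 4 + 5 = 12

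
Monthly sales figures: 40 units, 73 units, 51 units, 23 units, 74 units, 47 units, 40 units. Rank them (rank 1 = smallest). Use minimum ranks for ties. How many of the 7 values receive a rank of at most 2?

3

Sorted (ascending): 23, 40, 40, 47, 51, 73, 74
The 2 values of 40 occupy positions 2–3 → each gets rank 2.
Ranks ≤ 2: {1, 2, 2} → 3 values.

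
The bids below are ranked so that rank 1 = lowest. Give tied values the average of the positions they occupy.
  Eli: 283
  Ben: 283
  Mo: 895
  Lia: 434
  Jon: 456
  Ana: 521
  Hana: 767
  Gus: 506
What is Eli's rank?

Sorted (ascending): 283, 283, 434, 456, 506, 521, 767, 895
The 2 values of 283 occupy positions 1–2 → average rank (1+2)/2 = 1.5.
Eli has value 283 → rank 1.5.

1.5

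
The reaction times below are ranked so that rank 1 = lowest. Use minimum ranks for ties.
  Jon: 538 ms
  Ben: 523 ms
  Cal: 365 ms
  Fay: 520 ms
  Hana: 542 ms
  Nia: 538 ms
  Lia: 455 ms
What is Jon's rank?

5

Sorted (ascending): 365, 455, 520, 523, 538, 538, 542
The 2 values of 538 occupy positions 5–6 → each gets rank 5.
Jon has value 538 ms → rank 5.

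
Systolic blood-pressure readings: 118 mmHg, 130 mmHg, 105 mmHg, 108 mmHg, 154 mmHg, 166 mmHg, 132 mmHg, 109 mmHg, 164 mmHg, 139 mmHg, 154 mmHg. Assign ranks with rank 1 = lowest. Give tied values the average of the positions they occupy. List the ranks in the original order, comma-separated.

Sorted (ascending): 105, 108, 109, 118, 130, 132, 139, 154, 154, 164, 166
The 2 values of 154 occupy positions 8–9 → average rank (8+9)/2 = 8.5.

4, 5, 1, 2, 8.5, 11, 6, 3, 10, 7, 8.5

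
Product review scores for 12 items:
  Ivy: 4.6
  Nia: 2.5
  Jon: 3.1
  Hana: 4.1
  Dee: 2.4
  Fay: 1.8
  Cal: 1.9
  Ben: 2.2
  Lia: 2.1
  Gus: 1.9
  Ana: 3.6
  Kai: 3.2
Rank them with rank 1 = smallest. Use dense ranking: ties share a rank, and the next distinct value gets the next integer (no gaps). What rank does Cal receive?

Sorted (ascending): 1.8, 1.9, 1.9, 2.1, 2.2, 2.4, 2.5, 3.1, 3.2, 3.6, 4.1, 4.6
The 2 values of 1.9 share dense rank 2.
Remaining distinct values take the next consecutive integers.
Cal has value 1.9 → rank 2.

2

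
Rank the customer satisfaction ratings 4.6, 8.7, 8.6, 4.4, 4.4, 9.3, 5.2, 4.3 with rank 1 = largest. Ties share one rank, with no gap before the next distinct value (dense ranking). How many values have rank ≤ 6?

7

Sorted (descending): 9.3, 8.7, 8.6, 5.2, 4.6, 4.4, 4.4, 4.3
The 2 values of 4.4 share dense rank 6.
Remaining distinct values take the next consecutive integers.
Ranks ≤ 6: {1, 2, 3, 4, 5, 6, 6} → 7 values.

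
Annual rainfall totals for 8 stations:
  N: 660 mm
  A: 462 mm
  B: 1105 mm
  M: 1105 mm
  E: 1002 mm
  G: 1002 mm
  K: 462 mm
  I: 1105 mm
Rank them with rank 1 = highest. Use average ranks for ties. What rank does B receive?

2

Sorted (descending): 1105, 1105, 1105, 1002, 1002, 660, 462, 462
The 3 values of 1105 occupy positions 1–3 → average rank 2.
The 2 values of 1002 occupy positions 4–5 → average rank (4+5)/2 = 4.5.
The 2 values of 462 occupy positions 7–8 → average rank (7+8)/2 = 7.5.
B has value 1105 mm → rank 2.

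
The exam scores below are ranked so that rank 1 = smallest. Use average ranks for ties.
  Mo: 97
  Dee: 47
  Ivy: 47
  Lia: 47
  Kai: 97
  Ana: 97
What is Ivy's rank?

2

Sorted (ascending): 47, 47, 47, 97, 97, 97
The 3 values of 47 occupy positions 1–3 → average rank 2.
The 3 values of 97 occupy positions 4–6 → average rank 5.
Ivy has value 47 → rank 2.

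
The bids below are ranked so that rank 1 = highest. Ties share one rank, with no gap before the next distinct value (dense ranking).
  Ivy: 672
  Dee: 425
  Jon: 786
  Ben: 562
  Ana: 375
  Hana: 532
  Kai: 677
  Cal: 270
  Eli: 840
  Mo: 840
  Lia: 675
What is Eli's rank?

1

Sorted (descending): 840, 840, 786, 677, 675, 672, 562, 532, 425, 375, 270
The 2 values of 840 share dense rank 1.
Remaining distinct values take the next consecutive integers.
Eli has value 840 → rank 1.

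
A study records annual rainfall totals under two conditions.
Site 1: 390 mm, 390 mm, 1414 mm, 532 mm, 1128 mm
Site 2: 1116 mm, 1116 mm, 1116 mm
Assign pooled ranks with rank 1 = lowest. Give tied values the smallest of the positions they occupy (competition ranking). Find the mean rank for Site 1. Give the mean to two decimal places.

Sorted (ascending): 390, 390, 532, 1116, 1116, 1116, 1128, 1414
The 2 values of 390 occupy positions 1–2 → each gets rank 1.
The 3 values of 1116 occupy positions 4–6 → each gets rank 4.
Site 1 values → pooled ranks: 390→1, 390→1, 1414→8, 532→3, 1128→7
Mean rank = (1 + 1 + 8 + 3 + 7) / 5 = 4.00

4.00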